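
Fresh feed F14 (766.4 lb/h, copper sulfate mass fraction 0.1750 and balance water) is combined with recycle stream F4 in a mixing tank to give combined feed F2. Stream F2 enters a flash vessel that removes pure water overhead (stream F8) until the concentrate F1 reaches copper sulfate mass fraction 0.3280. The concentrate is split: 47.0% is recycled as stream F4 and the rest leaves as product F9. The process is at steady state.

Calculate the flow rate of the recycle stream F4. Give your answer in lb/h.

Overall copper sulfate balance (none leaves overhead): copper sulfate in fresh feed = copper sulfate in product, i.e. 766.4×0.175 = (1−0.470)·F1·0.328.
F1 = 134.12/(0.328×0.530) = 771.51 lb/h.
Recycle F4 = 0.470×771.51 = 362.61 lb/h.

362.6 lb/h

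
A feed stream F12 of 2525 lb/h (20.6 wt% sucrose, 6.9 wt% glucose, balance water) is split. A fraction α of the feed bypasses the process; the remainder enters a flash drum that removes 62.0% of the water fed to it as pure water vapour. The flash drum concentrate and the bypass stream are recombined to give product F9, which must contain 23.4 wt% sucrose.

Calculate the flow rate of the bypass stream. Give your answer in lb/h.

1853 lb/h

All 2525×0.206 = 520.15 lb/h of sucrose reaches F9, so F9 = 520.15/0.234 = 2222.9 lb/h and vapour = 302.14 lb/h.
The evaporator receives (1−α)·2525 of feed at 0.725 water and removes 0.620 of that water:
0.620×0.725×(1−α)×2525 = 302.14
(1−α) = 302.14/1135 = 0.2662;  α = 0.7338.
Bypass flow = 0.7338×2525 = 1852.8 lb/h.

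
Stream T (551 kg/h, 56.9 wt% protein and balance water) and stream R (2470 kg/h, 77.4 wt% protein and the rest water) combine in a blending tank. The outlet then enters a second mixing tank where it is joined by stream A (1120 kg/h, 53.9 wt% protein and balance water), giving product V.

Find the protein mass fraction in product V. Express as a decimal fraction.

Overall, product flow = 4141 kg/h.
protein in = 551×0.569 + 2470×0.774 + 1120×0.539 = 2829 kg/h.
protein fraction in V = 0.683.

0.683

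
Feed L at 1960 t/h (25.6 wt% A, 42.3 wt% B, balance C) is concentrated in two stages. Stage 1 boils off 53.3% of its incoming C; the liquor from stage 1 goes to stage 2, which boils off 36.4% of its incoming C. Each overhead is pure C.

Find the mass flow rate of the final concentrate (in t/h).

1518 t/h

C in feed = 1960×0.321 = 629.16 t/h.
After stage 1: C left = (1−0.533)×629.16 = 293.82; stream total = 1624.7 t/h.
After stage 2: C left = (1−0.364)×293.82 = 186.87; final concentrate = 1517.7 t/h.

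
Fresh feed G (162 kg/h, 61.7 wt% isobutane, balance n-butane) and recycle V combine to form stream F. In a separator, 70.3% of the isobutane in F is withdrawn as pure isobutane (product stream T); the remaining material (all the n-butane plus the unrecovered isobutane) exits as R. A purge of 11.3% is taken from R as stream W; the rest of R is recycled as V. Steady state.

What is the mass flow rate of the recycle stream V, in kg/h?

n-butane enters only via G and leaves only via the purge: 162×0.383 = 0.113×(n-butane in R), and the separator passes all n-butane, so n-butane in F = n-butane in R = 549.08 kg/h.
isobutane in F: m_A = 162×0.617 + (1−0.113)·(1−0.703)·m_A, so m_A = 99.954/0.7366 = 135.7 kg/h.
R = (1−0.703)×135.7 + 549.08 = 589.38 kg/h.
Recycle V = (1−0.113)×589.38 = 522.78 kg/h.

522.8 kg/h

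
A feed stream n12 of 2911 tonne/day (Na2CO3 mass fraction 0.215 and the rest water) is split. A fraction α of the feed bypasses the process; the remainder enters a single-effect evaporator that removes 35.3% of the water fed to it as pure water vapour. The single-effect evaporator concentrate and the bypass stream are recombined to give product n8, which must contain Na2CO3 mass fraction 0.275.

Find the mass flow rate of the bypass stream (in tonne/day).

All 2911×0.215 = 625.87 tonne/day of Na2CO3 reaches n8, so n8 = 625.87/0.275 = 2275.9 tonne/day and vapour = 635.13 tonne/day.
The evaporator receives (1−α)·2911 of feed at 0.785 water and removes 0.353 of that water:
0.353×0.785×(1−α)×2911 = 635.13
(1−α) = 635.13/806.65 = 0.7874;  α = 0.2126.
Bypass flow = 0.2126×2911 = 618.99 tonne/day.

619 tonne/day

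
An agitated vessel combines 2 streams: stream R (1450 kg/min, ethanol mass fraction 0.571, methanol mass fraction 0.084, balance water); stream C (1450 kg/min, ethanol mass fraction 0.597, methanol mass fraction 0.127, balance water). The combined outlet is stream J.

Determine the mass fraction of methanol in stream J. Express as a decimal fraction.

0.106

Total flow out = 1450 + 1450 = 2900 kg/min.
methanol in = 1450×0.084 + 1450×0.127 = 305.95 kg/min.
methanol mass fraction in J = 305.95/2900 = 0.106.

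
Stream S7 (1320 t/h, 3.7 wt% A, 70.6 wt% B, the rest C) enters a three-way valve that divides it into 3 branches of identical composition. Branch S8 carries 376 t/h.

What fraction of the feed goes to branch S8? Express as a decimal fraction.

0.285

Fraction to S8 = 376/1320 = 0.2848.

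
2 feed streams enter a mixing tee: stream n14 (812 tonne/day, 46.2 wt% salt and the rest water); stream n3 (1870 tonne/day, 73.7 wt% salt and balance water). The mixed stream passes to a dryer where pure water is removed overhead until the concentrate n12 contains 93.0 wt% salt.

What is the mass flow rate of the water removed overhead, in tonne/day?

salt entering = 812×0.462 + 1870×0.737 = 1753.3 tonne/day.
All salt reports to n12, so n12 = 1753.3/0.930 = 1885.3 tonne/day.
Total feed = 2682 tonne/day; overhead = 2682 − 1885.3 = 796.69 tonne/day.

796.7 tonne/day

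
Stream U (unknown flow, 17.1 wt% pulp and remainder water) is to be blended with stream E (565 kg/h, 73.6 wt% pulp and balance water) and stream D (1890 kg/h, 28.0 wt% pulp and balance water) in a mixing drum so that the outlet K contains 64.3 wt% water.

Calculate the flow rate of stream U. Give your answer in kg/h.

368.8 kg/h

Let U be the unknown flow. Total out = 2455 + U.
water balance: 1510 + 0.829·U = 0.643·(2455 + U)
(0.829 − 0.643)·U = 0.643×2455 − 1510 = 68.605
U = 68.605 / 0.186 = 368.84 kg/h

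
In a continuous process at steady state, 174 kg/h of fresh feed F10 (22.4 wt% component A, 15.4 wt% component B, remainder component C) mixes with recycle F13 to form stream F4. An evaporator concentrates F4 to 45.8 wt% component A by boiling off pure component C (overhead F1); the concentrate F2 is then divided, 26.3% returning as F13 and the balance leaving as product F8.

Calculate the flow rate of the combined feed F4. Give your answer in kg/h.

Overall component A balance (none leaves overhead): component A in fresh feed = component A in product, i.e. 174×0.224 = (1−0.263)·F2·0.458.
F2 = 38.976/(0.458×0.737) = 115.47 kg/h.
Recycle F13 = 0.263×115.47 = 30.368 kg/h.
Combined feed F4 = 174 + 30.368 = 204.37 kg/h.

204.4 kg/h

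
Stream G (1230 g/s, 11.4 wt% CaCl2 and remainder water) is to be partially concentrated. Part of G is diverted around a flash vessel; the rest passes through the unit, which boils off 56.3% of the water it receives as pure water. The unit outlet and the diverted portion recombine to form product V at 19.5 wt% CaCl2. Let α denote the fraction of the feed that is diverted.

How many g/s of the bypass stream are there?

All 1230×0.114 = 140.22 g/s of CaCl2 reaches V, so V = 140.22/0.195 = 719.08 g/s and vapour = 510.92 g/s.
The evaporator receives (1−α)·1230 of feed at 0.886 water and removes 0.563 of that water:
0.563×0.886×(1−α)×1230 = 510.92
(1−α) = 510.92/613.55 = 0.8327;  α = 0.1673.
Bypass flow = 0.1673×1230 = 205.73 g/s.

205.7 g/s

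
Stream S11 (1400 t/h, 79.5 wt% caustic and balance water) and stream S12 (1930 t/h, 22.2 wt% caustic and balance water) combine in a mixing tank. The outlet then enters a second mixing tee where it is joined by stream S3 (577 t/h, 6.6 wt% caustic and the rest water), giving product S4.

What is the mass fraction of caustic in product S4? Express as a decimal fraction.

0.4043

Overall, product flow = 3907 t/h.
caustic in = 1400×0.795 + 1930×0.222 + 577×0.066 = 1579.5 t/h.
caustic fraction in S4 = 0.4043.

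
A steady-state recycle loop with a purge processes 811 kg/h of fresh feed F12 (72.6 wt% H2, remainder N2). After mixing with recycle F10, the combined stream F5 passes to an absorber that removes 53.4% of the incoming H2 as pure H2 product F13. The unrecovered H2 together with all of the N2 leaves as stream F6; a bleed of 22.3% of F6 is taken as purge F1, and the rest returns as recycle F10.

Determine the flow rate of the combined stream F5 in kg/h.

1919 kg/h

N2 enters only via F12 and leaves only via the purge: 811×0.274 = 0.223×(N2 in F6), and the absorber passes all N2, so N2 in F5 = N2 in F6 = 996.48 kg/h.
H2 in F5: m_A = 811×0.726 + (1−0.223)·(1−0.534)·m_A, so m_A = 588.79/0.6379 = 922.98 kg/h.
F5 = 922.98 + 996.48 = 1919.5 kg/h.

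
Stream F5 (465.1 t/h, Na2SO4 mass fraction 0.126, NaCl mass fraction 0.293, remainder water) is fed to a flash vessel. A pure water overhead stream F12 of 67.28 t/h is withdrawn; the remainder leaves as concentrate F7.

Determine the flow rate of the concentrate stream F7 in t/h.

Concentrate = 465.1 − 67.28 = 397.82 t/h.

397.8 t/h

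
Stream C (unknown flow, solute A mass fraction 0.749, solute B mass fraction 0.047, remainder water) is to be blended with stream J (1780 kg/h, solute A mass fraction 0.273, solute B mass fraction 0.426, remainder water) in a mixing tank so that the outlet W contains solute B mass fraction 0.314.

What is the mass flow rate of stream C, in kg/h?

746.7 kg/h

Let C be the unknown flow. Total out = 1780 + C.
solute B balance: 758.28 + 0.047·C = 0.314·(1780 + C)
(0.047 − 0.314)·C = 0.314×1780 − 758.28 = -199.36
C = -199.36 / -0.267 = 746.67 kg/h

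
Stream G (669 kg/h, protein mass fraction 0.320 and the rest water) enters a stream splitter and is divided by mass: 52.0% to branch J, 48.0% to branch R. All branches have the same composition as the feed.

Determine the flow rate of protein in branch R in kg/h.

102.8 kg/h

Branch R total = 0.480×669 = 321.12 kg/h.
protein in R = 0.320×321.12 = 102.76 kg/h.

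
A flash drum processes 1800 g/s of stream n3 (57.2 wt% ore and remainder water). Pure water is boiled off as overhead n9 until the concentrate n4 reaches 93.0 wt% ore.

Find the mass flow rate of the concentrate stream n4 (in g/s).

1107 g/s

ore is conserved: 1800×0.572 = 1029.6 g/s all reports to the concentrate.
Concentrate = 1029.6/(target fraction) = 1107.1 g/s.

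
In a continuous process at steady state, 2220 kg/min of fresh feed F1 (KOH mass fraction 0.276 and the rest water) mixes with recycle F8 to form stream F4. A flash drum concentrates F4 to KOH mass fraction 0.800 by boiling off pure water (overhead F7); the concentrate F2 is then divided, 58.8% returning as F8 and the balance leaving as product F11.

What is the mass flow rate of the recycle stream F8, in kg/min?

1093 kg/min

Overall KOH balance (none leaves overhead): KOH in fresh feed = KOH in product, i.e. 2220×0.276 = (1−0.588)·F2·0.800.
F2 = 612.72/(0.800×0.412) = 1859 kg/min.
Recycle F8 = 0.588×1859 = 1093.1 kg/min.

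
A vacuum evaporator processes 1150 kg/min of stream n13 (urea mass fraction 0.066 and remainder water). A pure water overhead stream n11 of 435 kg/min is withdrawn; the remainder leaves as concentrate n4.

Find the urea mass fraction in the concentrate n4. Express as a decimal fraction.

0.106

urea is not removed: 1150×0.066 = 75.9 kg/min of urea enters n4.
Concentrate = 1150 − 435 = 715 kg/min.
Mass fraction = 75.9/715 = 0.106.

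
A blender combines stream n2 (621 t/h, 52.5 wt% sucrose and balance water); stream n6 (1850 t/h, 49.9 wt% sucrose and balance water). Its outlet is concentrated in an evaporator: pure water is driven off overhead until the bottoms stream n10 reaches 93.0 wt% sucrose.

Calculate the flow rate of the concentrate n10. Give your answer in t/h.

sucrose entering = 621×0.525 + 1850×0.499 = 1249.2 t/h.
All sucrose reports to n10, so n10 = 1249.2/0.930 = 1343.2 t/h.

1343 t/h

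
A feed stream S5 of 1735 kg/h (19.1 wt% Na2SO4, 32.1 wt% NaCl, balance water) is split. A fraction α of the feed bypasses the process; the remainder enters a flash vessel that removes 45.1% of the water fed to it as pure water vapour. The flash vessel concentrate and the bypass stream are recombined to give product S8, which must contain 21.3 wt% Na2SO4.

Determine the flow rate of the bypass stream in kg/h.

All 1735×0.191 = 331.38 kg/h of Na2SO4 reaches S8, so S8 = 331.38/0.213 = 1555.8 kg/h and vapour = 179.2 kg/h.
The evaporator receives (1−α)·1735 of feed at 0.488 water and removes 0.451 of that water:
0.451×0.488×(1−α)×1735 = 179.2
(1−α) = 179.2/381.85 = 0.4693;  α = 0.5307.
Bypass flow = 0.5307×1735 = 920.77 kg/h.

920.8 kg/h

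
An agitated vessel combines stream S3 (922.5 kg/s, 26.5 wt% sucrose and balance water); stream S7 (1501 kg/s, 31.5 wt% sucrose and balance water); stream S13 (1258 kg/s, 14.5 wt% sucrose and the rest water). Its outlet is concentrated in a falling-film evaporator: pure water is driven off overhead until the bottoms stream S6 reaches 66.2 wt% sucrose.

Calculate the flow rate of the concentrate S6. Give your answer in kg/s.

sucrose entering = 922.5×0.265 + 1501×0.315 + 1258×0.145 = 899.69 kg/s.
All sucrose reports to S6, so S6 = 899.69/0.662 = 1359 kg/s.

1359 kg/s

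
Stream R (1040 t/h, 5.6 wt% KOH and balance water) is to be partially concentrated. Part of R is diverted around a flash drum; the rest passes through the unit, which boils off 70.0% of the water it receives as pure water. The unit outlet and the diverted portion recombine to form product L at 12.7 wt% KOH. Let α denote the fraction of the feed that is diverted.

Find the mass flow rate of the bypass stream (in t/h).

All 1040×0.056 = 58.24 t/h of KOH reaches L, so L = 58.24/0.127 = 458.58 t/h and vapour = 581.42 t/h.
The evaporator receives (1−α)·1040 of feed at 0.944 water and removes 0.700 of that water:
0.700×0.944×(1−α)×1040 = 581.42
(1−α) = 581.42/687.23 = 0.8460;  α = 0.1540.
Bypass flow = 0.1540×1040 = 160.13 t/h.

160.1 t/h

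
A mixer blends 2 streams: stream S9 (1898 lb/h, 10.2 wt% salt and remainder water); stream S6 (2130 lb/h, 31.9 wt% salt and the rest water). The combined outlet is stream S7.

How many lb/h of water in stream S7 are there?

water out = water in = 1898×0.898 + 2130×0.681 = 3154.9 lb/h.

3155 lb/h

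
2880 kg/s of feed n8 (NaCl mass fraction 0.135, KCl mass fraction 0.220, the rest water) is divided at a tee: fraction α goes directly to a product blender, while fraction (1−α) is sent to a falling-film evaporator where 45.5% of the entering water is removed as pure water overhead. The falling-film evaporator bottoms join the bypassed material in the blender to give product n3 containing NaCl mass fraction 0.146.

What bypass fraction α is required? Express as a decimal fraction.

All 2880×0.135 = 388.8 kg/s of NaCl reaches n3, so n3 = 388.8/0.146 = 2663 kg/s and vapour = 216.99 kg/s.
The evaporator receives (1−α)·2880 of feed at 0.645 water and removes 0.455 of that water:
0.455×0.645×(1−α)×2880 = 216.99
(1−α) = 216.99/845.21 = 0.2567;  α = 0.7433.

0.743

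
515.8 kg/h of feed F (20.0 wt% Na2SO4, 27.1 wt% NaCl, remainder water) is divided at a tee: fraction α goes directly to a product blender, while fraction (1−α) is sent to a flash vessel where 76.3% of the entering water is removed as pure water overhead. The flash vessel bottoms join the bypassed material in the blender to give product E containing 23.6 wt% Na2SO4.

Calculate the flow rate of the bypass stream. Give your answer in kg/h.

All 515.8×0.200 = 103.16 kg/h of Na2SO4 reaches E, so E = 103.16/0.236 = 437.12 kg/h and vapour = 78.681 kg/h.
The evaporator receives (1−α)·515.8 of feed at 0.529 water and removes 0.763 of that water:
0.763×0.529×(1−α)×515.8 = 78.681
(1−α) = 78.681/208.19 = 0.3779;  α = 0.6221.
Bypass flow = 0.6221×515.8 = 320.86 kg/h.

320.9 kg/h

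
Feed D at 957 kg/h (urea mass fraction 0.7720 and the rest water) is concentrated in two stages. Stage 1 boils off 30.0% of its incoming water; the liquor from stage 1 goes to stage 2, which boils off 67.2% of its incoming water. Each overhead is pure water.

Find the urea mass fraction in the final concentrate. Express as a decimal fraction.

water in feed = 957×0.228 = 218.2 kg/h.
After stage 1: water left = (1−0.300)×218.2 = 152.74; stream total = 891.54 kg/h.
After stage 2: water left = (1−0.672)×152.74 = 50.098; final concentrate = 788.9 kg/h.
urea fraction = 738.8/788.9 = 0.9365.

0.9365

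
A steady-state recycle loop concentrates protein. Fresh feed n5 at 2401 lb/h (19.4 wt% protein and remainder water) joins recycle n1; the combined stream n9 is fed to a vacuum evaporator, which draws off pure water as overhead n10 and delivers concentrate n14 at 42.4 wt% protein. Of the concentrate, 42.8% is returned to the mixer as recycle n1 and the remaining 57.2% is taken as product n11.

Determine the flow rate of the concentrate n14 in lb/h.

1921 lb/h

Overall protein balance (none leaves overhead): protein in fresh feed = protein in product, i.e. 2401×0.194 = (1−0.428)·n14·0.424.
n14 = 465.79/(0.424×0.572) = 1920.6 lb/h.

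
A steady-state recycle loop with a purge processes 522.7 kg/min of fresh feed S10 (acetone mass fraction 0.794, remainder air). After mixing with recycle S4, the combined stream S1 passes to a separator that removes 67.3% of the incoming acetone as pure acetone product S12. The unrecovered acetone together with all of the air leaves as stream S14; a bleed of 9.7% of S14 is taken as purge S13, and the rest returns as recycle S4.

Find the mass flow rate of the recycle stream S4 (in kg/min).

1176 kg/min

air enters only via S10 and leaves only via the purge: 522.7×0.206 = 0.097×(air in S14), and the separator passes all air, so air in S1 = air in S14 = 1110.1 kg/min.
acetone in S1: m_A = 522.7×0.794 + (1−0.097)·(1−0.673)·m_A, so m_A = 415.02/0.7047 = 588.92 kg/min.
S14 = (1−0.673)×588.92 + 1110.1 = 1302.6 kg/min.
Recycle S4 = (1−0.097)×1302.6 = 1176.3 kg/min.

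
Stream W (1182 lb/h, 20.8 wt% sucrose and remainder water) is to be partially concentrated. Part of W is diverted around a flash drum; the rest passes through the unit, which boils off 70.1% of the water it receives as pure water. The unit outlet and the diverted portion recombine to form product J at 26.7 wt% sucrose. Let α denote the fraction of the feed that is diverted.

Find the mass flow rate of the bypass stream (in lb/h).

All 1182×0.208 = 245.86 lb/h of sucrose reaches J, so J = 245.86/0.267 = 920.81 lb/h and vapour = 261.19 lb/h.
The evaporator receives (1−α)·1182 of feed at 0.792 water and removes 0.701 of that water:
0.701×0.792×(1−α)×1182 = 261.19
(1−α) = 261.19/656.24 = 0.3980;  α = 0.6020.
Bypass flow = 0.6020×1182 = 711.55 lb/h.

711.5 lb/h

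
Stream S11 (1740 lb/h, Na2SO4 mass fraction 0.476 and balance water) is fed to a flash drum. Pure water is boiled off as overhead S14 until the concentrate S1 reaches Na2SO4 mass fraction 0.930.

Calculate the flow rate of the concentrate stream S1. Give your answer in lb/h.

890.6 lb/h

Na2SO4 is conserved: 1740×0.476 = 828.24 lb/h all reports to the concentrate.
Concentrate = 828.24/(target fraction) = 890.58 lb/h.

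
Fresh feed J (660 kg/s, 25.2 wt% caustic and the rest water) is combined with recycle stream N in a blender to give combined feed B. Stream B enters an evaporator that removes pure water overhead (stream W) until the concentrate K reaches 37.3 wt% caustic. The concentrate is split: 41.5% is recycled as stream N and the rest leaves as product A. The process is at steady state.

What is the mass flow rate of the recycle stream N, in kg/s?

Overall caustic balance (none leaves overhead): caustic in fresh feed = caustic in product, i.e. 660×0.252 = (1−0.415)·K·0.373.
K = 166.32/(0.373×0.585) = 762.22 kg/s.
Recycle N = 0.415×762.22 = 316.32 kg/s.

316.3 kg/s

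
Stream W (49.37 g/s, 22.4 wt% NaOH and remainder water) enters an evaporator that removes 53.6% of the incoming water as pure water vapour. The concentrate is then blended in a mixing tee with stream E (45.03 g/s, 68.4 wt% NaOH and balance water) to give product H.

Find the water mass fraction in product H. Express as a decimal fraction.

Vapour removed = 0.536×0.776×49.37 = 20.535 g/s; concentrate = 28.835 g/s.
water reaching the mixer = 17.776 (from concentrate) + 45.03×0.316 = 32.006 g/s.
Product flow = 28.835 + 45.03 = 73.865 g/s; water fraction = 0.4333.

0.4333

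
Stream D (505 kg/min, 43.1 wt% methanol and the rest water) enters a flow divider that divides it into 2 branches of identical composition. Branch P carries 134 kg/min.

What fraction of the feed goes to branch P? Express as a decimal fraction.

Fraction to P = 134/505 = 0.2653.

0.265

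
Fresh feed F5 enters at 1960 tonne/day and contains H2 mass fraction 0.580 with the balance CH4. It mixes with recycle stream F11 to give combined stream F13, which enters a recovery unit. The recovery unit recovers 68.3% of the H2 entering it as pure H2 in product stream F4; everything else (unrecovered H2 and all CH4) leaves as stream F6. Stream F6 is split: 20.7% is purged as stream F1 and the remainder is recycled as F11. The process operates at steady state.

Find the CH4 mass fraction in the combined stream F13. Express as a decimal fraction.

0.724

CH4 enters only via F5 and leaves only via the purge: 1960×0.420 = 0.207×(CH4 in F6), and the recovery unit passes all CH4, so CH4 in F13 = CH4 in F6 = 3976.8 tonne/day.
H2 in F13: m_A = 1960×0.580 + (1−0.207)·(1−0.683)·m_A, so m_A = 1136.8/0.7486 = 1518.5 tonne/day.
F13 = 1518.5 + 3976.8 = 5495.3 tonne/day.
CH4 fraction in F13 = 3976.8/5495.3 = 0.724.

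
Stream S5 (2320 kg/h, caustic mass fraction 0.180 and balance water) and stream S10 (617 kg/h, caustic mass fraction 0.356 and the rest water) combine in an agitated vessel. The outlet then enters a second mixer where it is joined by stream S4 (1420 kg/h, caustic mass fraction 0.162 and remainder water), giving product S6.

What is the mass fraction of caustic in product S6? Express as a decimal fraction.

Overall, product flow = 4357 kg/h.
caustic in = 2320×0.180 + 617×0.356 + 1420×0.162 = 867.29 kg/h.
caustic fraction in S6 = 0.199.

0.199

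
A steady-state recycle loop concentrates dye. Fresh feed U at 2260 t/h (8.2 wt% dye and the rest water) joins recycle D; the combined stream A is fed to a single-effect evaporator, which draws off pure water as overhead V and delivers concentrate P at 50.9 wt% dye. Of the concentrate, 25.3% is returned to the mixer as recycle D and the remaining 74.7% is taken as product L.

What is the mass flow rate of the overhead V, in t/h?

Overall dye balance (none leaves overhead): dye in fresh feed = dye in product, i.e. 2260×0.082 = (1−0.253)·P·0.509.
P = 185.32/(0.509×0.747) = 487.4 t/h.
Recycle D = 0.253×487.4 = 123.31 t/h.
Combined feed A = 2260 + 123.31 = 2383.3 t/h.
Overhead V = A − P = 2383.3 − 487.4 = 1895.9 t/h.

1896 t/h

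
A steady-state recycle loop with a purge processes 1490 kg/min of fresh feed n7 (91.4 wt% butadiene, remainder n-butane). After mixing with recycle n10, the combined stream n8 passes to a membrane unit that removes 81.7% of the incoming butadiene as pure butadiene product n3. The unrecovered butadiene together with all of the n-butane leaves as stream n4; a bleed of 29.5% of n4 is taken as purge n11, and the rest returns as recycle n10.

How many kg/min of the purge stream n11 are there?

212.6 kg/min

n-butane enters only via n7 and leaves only via the purge: 1490×0.086 = 0.295×(n-butane in n4), and the membrane unit passes all n-butane, so n-butane in n8 = n-butane in n4 = 434.37 kg/min.
butadiene in n8: m_A = 1490×0.914 + (1−0.295)·(1−0.817)·m_A, so m_A = 1361.9/0.8710 = 1563.6 kg/min.
n4 = (1−0.817)×1563.6 + 434.37 = 720.51 kg/min.
Purge n11 = 0.295×720.51 = 212.55 kg/min.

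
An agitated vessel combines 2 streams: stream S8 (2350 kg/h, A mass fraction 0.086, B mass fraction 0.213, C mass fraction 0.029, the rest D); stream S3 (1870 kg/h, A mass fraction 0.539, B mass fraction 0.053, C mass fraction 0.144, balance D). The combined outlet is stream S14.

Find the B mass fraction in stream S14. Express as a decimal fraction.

0.142

Total flow out = 2350 + 1870 = 4220 kg/h.
B in = 2350×0.213 + 1870×0.053 = 599.66 kg/h.
B mass fraction in S14 = 599.66/4220 = 0.142.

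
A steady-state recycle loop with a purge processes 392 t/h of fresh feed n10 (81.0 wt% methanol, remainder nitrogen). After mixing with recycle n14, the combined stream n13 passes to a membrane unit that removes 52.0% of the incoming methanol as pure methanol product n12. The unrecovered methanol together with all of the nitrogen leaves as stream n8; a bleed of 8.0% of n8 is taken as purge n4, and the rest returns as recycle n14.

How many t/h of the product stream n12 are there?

methanol in n13: m_A = 392×0.810 + (1−0.080)·(1−0.520)·m_A, so m_A = 317.52/0.5584 = 568.62 t/h.
Product n12 = 0.520×568.62 = 295.68 t/h.

295.7 t/h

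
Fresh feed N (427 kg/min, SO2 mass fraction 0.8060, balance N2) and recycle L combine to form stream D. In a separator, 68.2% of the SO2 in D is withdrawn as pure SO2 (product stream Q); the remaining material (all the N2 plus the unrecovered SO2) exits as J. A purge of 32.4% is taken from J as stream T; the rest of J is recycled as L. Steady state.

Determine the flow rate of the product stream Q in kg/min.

299 kg/min

SO2 in D: m_A = 427×0.806 + (1−0.324)·(1−0.682)·m_A, so m_A = 344.16/0.7850 = 438.41 kg/min.
Product Q = 0.682×438.41 = 298.99 kg/min.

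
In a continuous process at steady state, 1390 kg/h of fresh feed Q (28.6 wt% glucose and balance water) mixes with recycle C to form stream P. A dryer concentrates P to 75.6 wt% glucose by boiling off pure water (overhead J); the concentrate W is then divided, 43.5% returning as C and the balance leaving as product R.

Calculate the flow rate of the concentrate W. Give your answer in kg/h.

930.7 kg/h

Overall glucose balance (none leaves overhead): glucose in fresh feed = glucose in product, i.e. 1390×0.286 = (1−0.435)·W·0.756.
W = 397.54/(0.756×0.565) = 930.7 kg/h.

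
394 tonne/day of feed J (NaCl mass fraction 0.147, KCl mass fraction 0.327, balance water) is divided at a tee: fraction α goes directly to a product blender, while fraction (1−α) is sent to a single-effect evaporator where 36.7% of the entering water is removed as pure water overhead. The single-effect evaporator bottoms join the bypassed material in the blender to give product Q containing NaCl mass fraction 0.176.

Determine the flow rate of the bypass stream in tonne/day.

57.7 tonne/day

All 394×0.147 = 57.918 tonne/day of NaCl reaches Q, so Q = 57.918/0.176 = 329.08 tonne/day and vapour = 64.92 tonne/day.
The evaporator receives (1−α)·394 of feed at 0.526 water and removes 0.367 of that water:
0.367×0.526×(1−α)×394 = 64.92
(1−α) = 64.92/76.059 = 0.8536;  α = 0.1464.
Bypass flow = 0.1464×394 = 57.698 tonne/day.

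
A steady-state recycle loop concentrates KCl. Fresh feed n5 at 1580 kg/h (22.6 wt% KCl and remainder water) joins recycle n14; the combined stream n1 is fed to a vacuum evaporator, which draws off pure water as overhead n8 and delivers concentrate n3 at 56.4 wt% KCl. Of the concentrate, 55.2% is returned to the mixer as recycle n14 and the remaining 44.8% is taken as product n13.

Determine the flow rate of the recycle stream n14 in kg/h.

780.1 kg/h

Overall KCl balance (none leaves overhead): KCl in fresh feed = KCl in product, i.e. 1580×0.226 = (1−0.552)·n3·0.564.
n3 = 357.08/(0.564×0.448) = 1413.2 kg/h.
Recycle n14 = 0.552×1413.2 = 780.09 kg/h.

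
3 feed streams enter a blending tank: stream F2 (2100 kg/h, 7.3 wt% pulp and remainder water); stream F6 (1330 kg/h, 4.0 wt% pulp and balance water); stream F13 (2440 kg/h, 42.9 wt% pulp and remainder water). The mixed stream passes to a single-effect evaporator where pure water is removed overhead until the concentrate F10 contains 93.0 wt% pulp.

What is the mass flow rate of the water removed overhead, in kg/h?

pulp entering = 2100×0.073 + 1330×0.040 + 2440×0.429 = 1253.3 kg/h.
All pulp reports to F10, so F10 = 1253.3/0.930 = 1347.6 kg/h.
Total feed = 5870 kg/h; overhead = 5870 − 1347.6 = 4522.4 kg/h.

4522 kg/h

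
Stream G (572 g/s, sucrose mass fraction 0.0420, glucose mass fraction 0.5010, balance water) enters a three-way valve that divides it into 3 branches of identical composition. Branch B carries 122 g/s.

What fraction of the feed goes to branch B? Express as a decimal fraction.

Fraction to B = 122/572 = 0.2133.

0.213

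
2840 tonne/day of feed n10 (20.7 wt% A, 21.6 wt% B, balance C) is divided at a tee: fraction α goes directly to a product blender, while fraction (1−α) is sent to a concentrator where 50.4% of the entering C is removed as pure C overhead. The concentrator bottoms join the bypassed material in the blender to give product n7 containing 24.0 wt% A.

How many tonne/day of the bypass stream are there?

1497 tonne/day

All 2840×0.207 = 587.88 tonne/day of A reaches n7, so n7 = 587.88/0.240 = 2449.5 tonne/day and vapour = 390.5 tonne/day.
The evaporator receives (1−α)·2840 of feed at 0.577 C and removes 0.504 of that C:
0.504×0.577×(1−α)×2840 = 390.5
(1−α) = 390.5/825.89 = 0.4728;  α = 0.5272.
Bypass flow = 0.5272×2840 = 1497.2 tonne/day.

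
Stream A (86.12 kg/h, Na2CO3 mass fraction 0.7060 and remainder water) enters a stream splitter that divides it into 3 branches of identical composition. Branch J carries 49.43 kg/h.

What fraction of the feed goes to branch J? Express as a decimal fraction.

0.574

Fraction to J = 49.43/86.12 = 0.5740.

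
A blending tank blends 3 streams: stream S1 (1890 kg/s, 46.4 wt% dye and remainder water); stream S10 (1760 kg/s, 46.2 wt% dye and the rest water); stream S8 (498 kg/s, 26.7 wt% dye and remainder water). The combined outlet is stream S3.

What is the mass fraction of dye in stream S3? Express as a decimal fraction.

0.4395

Total flow out = 1890 + 1760 + 498 = 4148 kg/s.
dye in = 1890×0.464 + 1760×0.462 + 498×0.267 = 1823 kg/s.
dye mass fraction in S3 = 1823/4148 = 0.4395.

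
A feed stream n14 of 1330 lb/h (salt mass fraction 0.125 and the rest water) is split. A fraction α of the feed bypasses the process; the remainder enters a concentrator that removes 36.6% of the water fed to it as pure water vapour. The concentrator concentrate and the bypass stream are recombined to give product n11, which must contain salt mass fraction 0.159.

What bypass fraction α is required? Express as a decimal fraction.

All 1330×0.125 = 166.25 lb/h of salt reaches n11, so n11 = 166.25/0.159 = 1045.6 lb/h and vapour = 284.4 lb/h.
The evaporator receives (1−α)·1330 of feed at 0.875 water and removes 0.366 of that water:
0.366×0.875×(1−α)×1330 = 284.4
(1−α) = 284.4/425.93 = 0.6677;  α = 0.3323.

0.332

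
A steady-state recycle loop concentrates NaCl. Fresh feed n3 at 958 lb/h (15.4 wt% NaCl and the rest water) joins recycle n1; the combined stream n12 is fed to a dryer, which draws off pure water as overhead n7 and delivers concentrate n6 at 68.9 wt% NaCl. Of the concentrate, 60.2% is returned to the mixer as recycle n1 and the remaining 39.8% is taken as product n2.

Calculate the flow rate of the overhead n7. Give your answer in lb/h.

743.9 lb/h

Overall NaCl balance (none leaves overhead): NaCl in fresh feed = NaCl in product, i.e. 958×0.154 = (1−0.602)·n6·0.689.
n6 = 147.53/(0.689×0.398) = 538 lb/h.
Recycle n1 = 0.602×538 = 323.88 lb/h.
Combined feed n12 = 958 + 323.88 = 1281.9 lb/h.
Overhead n7 = n12 − n6 = 1281.9 − 538 = 743.88 lb/h.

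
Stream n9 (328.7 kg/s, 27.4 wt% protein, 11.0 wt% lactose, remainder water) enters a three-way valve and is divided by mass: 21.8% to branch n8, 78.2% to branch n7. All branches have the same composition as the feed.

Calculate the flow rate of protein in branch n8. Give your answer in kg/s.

Branch n8 total = 0.218×328.7 = 71.657 kg/s.
protein in n8 = 0.274×71.657 = 19.634 kg/s.

19.63 kg/s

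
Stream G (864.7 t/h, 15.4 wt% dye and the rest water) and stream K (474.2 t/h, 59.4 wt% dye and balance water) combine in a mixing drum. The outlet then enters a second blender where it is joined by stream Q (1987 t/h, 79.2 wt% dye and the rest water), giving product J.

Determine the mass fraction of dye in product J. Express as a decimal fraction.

Overall, product flow = 3325.9 t/h.
dye in = 864.7×0.154 + 474.2×0.594 + 1987×0.792 = 1988.5 t/h.
dye fraction in J = 0.598.

0.598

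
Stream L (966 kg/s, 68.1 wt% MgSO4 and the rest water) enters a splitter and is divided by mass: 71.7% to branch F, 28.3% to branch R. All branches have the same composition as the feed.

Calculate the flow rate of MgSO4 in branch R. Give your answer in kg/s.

186.2 kg/s

Branch R total = 0.283×966 = 273.38 kg/s.
MgSO4 in R = 0.681×273.38 = 186.17 kg/s.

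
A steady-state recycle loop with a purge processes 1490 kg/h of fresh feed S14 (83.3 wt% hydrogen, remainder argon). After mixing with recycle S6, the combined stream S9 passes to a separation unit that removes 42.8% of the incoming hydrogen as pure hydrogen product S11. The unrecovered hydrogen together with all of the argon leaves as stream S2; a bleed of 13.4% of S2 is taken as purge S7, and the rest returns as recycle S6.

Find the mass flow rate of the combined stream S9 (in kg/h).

argon enters only via S14 and leaves only via the purge: 1490×0.167 = 0.134×(argon in S2), and the separation unit passes all argon, so argon in S9 = argon in S2 = 1856.9 kg/h.
hydrogen in S9: m_A = 1490×0.833 + (1−0.134)·(1−0.428)·m_A, so m_A = 1241.2/0.5046 = 2459.5 kg/h.
S9 = 2459.5 + 1856.9 = 4316.4 kg/h.

4316 kg/h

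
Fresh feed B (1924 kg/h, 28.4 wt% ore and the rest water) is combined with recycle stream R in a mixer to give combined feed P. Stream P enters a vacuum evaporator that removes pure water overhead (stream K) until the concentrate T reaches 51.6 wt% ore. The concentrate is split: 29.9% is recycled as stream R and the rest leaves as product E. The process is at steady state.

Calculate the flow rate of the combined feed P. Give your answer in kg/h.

Overall ore balance (none leaves overhead): ore in fresh feed = ore in product, i.e. 1924×0.284 = (1−0.299)·T·0.516.
T = 546.42/(0.516×0.701) = 1510.6 kg/h.
Recycle R = 0.299×1510.6 = 451.68 kg/h.
Combined feed P = 1924 + 451.68 = 2375.7 kg/h.

2376 kg/h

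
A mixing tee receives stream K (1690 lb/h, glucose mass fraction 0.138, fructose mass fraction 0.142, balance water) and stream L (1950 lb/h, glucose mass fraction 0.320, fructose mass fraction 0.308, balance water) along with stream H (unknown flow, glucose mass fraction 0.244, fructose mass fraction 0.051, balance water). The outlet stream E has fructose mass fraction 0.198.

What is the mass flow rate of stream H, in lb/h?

Let H be the unknown flow. Total out = 3640 + H.
fructose balance: 840.58 + 0.051·H = 0.198·(3640 + H)
(0.051 − 0.198)·H = 0.198×3640 − 840.58 = -119.86
H = -119.86 / -0.147 = 815.37 lb/h

815.4 lb/h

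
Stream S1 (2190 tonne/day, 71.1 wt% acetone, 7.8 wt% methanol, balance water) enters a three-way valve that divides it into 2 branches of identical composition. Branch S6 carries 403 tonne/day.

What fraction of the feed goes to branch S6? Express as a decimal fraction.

Fraction to S6 = 403/2190 = 0.1840.

0.184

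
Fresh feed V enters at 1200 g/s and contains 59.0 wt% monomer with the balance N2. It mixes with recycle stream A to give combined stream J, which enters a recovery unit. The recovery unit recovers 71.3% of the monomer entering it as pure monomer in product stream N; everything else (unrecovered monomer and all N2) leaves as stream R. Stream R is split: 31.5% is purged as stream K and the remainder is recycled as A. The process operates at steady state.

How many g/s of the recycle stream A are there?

N2 enters only via V and leaves only via the purge: 1200×0.410 = 0.315×(N2 in R), and the recovery unit passes all N2, so N2 in J = N2 in R = 1561.9 g/s.
monomer in J: m_A = 1200×0.590 + (1−0.315)·(1−0.713)·m_A, so m_A = 708/0.8034 = 881.25 g/s.
R = (1−0.713)×881.25 + 1561.9 = 1814.8 g/s.
Recycle A = (1−0.315)×1814.8 = 1243.2 g/s.

1243 g/s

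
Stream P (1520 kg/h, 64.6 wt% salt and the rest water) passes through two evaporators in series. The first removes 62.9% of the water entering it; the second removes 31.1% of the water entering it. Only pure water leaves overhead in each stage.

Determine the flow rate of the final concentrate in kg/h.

1119 kg/h

water in feed = 1520×0.354 = 538.08 kg/h.
After stage 1: water left = (1−0.629)×538.08 = 199.63; stream total = 1181.5 kg/h.
After stage 2: water left = (1−0.311)×199.63 = 137.54; final concentrate = 1119.5 kg/h.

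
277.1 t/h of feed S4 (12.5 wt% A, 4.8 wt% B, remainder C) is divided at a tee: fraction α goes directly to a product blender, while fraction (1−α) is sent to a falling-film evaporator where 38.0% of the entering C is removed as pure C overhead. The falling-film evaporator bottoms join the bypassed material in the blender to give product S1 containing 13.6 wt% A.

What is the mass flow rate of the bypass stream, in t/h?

205.8 t/h

All 277.1×0.125 = 34.638 t/h of A reaches S1, so S1 = 34.638/0.136 = 254.69 t/h and vapour = 22.413 t/h.
The evaporator receives (1−α)·277.1 of feed at 0.827 C and removes 0.380 of that C:
0.380×0.827×(1−α)×277.1 = 22.413
(1−α) = 22.413/87.081 = 0.2574;  α = 0.7426.
Bypass flow = 0.7426×277.1 = 205.78 t/h.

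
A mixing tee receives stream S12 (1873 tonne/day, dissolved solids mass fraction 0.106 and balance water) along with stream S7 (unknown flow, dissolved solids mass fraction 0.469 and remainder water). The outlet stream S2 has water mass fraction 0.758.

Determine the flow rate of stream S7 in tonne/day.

Let S7 be the unknown flow. Total out = 1873 + S7.
water balance: 1674.5 + 0.531·S7 = 0.758·(1873 + S7)
(0.531 − 0.758)·S7 = 0.758×1873 − 1674.5 = -254.73
S7 = -254.73 / -0.227 = 1122.1 tonne/day

1122 tonne/day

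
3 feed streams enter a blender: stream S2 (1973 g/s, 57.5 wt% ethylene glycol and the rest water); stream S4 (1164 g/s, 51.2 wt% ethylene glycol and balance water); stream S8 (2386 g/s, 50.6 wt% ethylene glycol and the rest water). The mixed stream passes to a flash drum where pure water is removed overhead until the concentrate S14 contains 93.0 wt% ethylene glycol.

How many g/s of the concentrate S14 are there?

3159 g/s

ethylene glycol entering = 1973×0.575 + 1164×0.512 + 2386×0.506 = 2937.8 g/s.
All ethylene glycol reports to S14, so S14 = 2937.8/0.930 = 3158.9 g/s.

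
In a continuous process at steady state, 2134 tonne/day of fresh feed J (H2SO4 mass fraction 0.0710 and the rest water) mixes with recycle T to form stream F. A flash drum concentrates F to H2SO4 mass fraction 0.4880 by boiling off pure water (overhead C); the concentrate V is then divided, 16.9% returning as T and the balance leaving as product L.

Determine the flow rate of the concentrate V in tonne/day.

Overall H2SO4 balance (none leaves overhead): H2SO4 in fresh feed = H2SO4 in product, i.e. 2134×0.071 = (1−0.169)·V·0.488.
V = 151.51/(0.488×0.831) = 373.62 tonne/day.

373.6 tonne/day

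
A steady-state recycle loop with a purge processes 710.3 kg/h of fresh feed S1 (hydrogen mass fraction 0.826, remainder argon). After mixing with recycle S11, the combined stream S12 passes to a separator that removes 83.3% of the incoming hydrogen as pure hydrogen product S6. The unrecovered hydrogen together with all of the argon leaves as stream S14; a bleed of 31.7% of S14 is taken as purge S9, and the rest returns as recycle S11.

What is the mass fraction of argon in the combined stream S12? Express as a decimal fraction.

0.371

argon enters only via S1 and leaves only via the purge: 710.3×0.174 = 0.317×(argon in S14), and the separator passes all argon, so argon in S12 = argon in S14 = 389.88 kg/h.
hydrogen in S12: m_A = 710.3×0.826 + (1−0.317)·(1−0.833)·m_A, so m_A = 586.71/0.8859 = 662.24 kg/h.
S12 = 662.24 + 389.88 = 1052.1 kg/h.
argon fraction in S12 = 389.88/1052.1 = 0.371.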